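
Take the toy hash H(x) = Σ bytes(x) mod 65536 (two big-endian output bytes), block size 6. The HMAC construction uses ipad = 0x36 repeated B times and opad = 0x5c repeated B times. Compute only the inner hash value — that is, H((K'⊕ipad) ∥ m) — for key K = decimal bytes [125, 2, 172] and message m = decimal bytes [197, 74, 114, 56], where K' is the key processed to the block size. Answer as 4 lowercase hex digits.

Key decimal bytes [125, 2, 172] = 7d 02 ac is 3 bytes ≤ B = 6; zero-pad to 6 bytes: K' = 7d 02 ac 00 00 00.
K' ⊕ ipad = 4b 34 9a 36 36 36.
Inner input = 4b 34 9a 36 36 36 ∥ c5 4a 72 38.
Inner hash: sum = 75+52+154+54+54+54+197+74+114+56 = 884 → 03 74.

0374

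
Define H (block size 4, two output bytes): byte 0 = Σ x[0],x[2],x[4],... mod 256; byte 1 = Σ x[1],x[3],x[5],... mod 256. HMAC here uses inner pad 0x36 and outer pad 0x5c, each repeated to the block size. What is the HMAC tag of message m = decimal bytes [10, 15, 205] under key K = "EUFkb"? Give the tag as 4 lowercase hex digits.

Key "EUFkb" = 45 55 46 6b 62 is 5 bytes > B = 4, so hash it first: H(key) = ed c0, then zero-pad to 4 bytes: K' = ed c0 00 00.
K' ⊕ ipad = db f6 36 36.  K' ⊕ opad = b1 9c 5c 5c.
Inner input = (K'⊕ipad) ∥ m = db f6 36 36 ∥ 0a 0f cd.
Inner hash: even-index sum = 488 mod 256 = 232; odd-index sum = 315 mod 256 = 59 → e8 3b.
Outer input = (K'⊕opad) ∥ inner = b1 9c 5c 5c ∥ e8 3b.
Outer hash (tag): even-index sum = 501 mod 256 = 245; odd-index sum = 307 mod 256 = 51 → f5 33.

f533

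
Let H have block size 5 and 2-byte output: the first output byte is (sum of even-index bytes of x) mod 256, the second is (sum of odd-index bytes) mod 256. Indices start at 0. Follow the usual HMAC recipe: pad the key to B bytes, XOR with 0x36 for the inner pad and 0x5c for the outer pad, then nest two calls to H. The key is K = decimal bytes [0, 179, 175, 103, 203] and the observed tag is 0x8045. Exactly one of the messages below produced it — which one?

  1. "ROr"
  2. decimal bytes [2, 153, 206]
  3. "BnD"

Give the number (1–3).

Key decimal bytes [0, 179, 175, 103, 203] = 00 b3 af 67 cb is exactly B = 5 bytes: K' = 00 b3 af 67 cb.
K' ⊕ ipad = 36 85 99 51 fd; K' ⊕ opad = 5c ef f3 3b 97.
m1: inner = H(36 85 99 51 fd 52 4f 72) = 1b 9a; tag = H(5c ef f3 3b 97 1b 9a) = 8045 ← matches
m2: inner = H(36 85 99 51 fd 02 99 ce) = 65 a6; tag = H(5c ef f3 3b 97 65 a6) = 8c8f
m3: inner = H(36 85 99 51 fd 42 6e 44) = 3a 5c; tag = H(5c ef f3 3b 97 3a 5c) = 4264

1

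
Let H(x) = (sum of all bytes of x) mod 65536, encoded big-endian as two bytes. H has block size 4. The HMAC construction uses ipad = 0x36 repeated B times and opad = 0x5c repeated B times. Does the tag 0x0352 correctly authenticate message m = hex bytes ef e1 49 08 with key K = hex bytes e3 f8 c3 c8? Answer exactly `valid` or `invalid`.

valid

Key hex bytes e3 f8 c3 c8 is exactly B = 4 bytes: K' = e3 f8 c3 c8.
K' ⊕ ipad = d5 ce f5 fe; K' ⊕ opad = bf a4 9f 94.
Inner hash: sum = 213+206+245+254+239+225+73+8 = 1463 → 05 b7.
Outer hash (recomputed tag): sum = 191+164+159+148+5+183 = 850 → 03 52.
Recomputed tag = 0352; claimed = 0352 → match.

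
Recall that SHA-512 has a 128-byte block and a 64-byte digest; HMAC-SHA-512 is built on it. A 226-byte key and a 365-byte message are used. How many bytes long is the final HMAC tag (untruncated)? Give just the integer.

64

The tag is one SHA-512 digest: 64 bytes.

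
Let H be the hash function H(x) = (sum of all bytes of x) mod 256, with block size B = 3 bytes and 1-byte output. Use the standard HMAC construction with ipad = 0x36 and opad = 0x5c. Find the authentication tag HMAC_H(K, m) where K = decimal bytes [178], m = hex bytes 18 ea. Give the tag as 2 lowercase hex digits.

98

Key decimal bytes [178] = b2 is 1 byte ≤ B = 3; zero-pad to 3 bytes: K' = b2 00 00.
K' ⊕ ipad = 84 36 36.  K' ⊕ opad = ee 5c 5c.
Inner input = (K'⊕ipad) ∥ m = 84 36 36 ∥ 18 ea.
Inner hash: sum = 132+54+54+24+234 = 498; mod 256 = 242 → f2.
Outer input = (K'⊕opad) ∥ inner = ee 5c 5c ∥ f2.
Outer hash (tag): sum = 238+92+92+242 = 664; mod 256 = 152 → 98.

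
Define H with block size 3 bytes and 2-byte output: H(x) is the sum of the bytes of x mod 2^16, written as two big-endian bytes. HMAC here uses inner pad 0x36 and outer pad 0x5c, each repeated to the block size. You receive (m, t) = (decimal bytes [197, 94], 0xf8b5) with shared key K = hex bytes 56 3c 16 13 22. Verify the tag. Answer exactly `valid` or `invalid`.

invalid

Key hex bytes 56 3c 16 13 22 is 5 bytes > B = 3, so hash it first: H(key) = 00 dd, then zero-pad to 3 bytes: K' = 00 dd 00.
K' ⊕ ipad = 36 eb 36; K' ⊕ opad = 5c 81 5c.
Inner hash: sum = 54+235+54+197+94 = 634 → 02 7a.
Outer hash (recomputed tag): sum = 92+129+92+2+122 = 437 → 01 b5.
Recomputed tag = 01b5; claimed = f8b5 → mismatch.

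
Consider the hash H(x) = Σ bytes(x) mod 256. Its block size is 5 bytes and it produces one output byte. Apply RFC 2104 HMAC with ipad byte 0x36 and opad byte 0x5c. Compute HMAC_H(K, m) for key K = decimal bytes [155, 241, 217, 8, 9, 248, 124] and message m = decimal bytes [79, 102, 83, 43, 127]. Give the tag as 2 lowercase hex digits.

Key decimal bytes [155, 241, 217, 8, 9, 248, 124] = 9b f1 d9 08 09 f8 7c is 7 bytes > B = 5, so hash it first: H(key) = ea, then zero-pad to 5 bytes: K' = ea 00 00 00 00.
K' ⊕ ipad = dc 36 36 36 36.  K' ⊕ opad = b6 5c 5c 5c 5c.
Inner input = (K'⊕ipad) ∥ m = dc 36 36 36 36 ∥ 4f 66 53 2b 7f.
Inner hash: sum = 220+54+54+54+54+79+102+83+43+127 = 870; mod 256 = 102 → 66.
Outer input = (K'⊕opad) ∥ inner = b6 5c 5c 5c 5c ∥ 66.
Outer hash (tag): sum = 182+92+92+92+92+102 = 652; mod 256 = 140 → 8c.

8c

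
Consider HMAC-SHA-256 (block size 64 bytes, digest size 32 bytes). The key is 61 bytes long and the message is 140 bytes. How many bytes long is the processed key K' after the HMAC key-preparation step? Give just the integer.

Key is 61 ≤ 64 bytes, zero-padded: |K'| = 64.

64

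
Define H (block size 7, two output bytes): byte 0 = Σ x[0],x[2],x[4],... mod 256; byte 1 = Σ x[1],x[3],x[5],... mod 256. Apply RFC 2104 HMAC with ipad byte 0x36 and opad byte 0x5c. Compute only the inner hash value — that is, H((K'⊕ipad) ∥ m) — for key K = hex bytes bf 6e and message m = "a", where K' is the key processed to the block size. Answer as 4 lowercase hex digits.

2b25

Key hex bytes bf 6e is 2 bytes ≤ B = 7; zero-pad to 7 bytes: K' = bf 6e 00 00 00 00 00.
K' ⊕ ipad = 89 58 36 36 36 36 36.
Inner input = 89 58 36 36 36 36 36 ∥ 61.
Inner hash: even-index sum = 299 mod 256 = 43; odd-index sum = 293 mod 256 = 37 → 2b 25.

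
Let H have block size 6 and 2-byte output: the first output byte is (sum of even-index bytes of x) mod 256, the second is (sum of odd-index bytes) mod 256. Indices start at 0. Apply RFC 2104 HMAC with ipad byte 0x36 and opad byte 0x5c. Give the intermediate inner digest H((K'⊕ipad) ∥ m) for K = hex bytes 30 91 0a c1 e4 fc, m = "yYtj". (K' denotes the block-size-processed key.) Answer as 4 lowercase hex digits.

012b

Key hex bytes 30 91 0a c1 e4 fc is exactly B = 6 bytes: K' = 30 91 0a c1 e4 fc.
K' ⊕ ipad = 06 a7 3c f7 d2 ca.
Inner input = 06 a7 3c f7 d2 ca ∥ 79 59 74 6a.
Inner hash: even-index sum = 513 mod 256 = 1; odd-index sum = 811 mod 256 = 43 → 01 2b.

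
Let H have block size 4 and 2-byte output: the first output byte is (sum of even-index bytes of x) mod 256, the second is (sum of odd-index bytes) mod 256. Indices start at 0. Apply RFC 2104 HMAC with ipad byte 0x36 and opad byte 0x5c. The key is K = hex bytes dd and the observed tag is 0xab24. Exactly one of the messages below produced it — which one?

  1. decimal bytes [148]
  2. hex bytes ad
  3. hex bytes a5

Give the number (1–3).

2

Key hex bytes dd is 1 byte ≤ B = 4; zero-pad to 4 bytes: K' = dd 00 00 00.
K' ⊕ ipad = eb 36 36 36; K' ⊕ opad = 81 5c 5c 5c.
m1: inner = H(eb 36 36 36 94) = b5 6c; tag = H(81 5c 5c 5c b5 6c) = 9224
m2: inner = H(eb 36 36 36 ad) = ce 6c; tag = H(81 5c 5c 5c ce 6c) = ab24 ← matches
m3: inner = H(eb 36 36 36 a5) = c6 6c; tag = H(81 5c 5c 5c c6 6c) = a324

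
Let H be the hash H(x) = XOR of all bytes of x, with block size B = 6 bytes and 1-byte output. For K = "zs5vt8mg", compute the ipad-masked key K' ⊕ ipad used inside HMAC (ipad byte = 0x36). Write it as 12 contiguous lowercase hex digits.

Key "zs5vt8mg" = 7a 73 35 76 74 38 6d 67 is 8 bytes > B = 6, so hash it first: H(key) = 0c, then zero-pad to 6 bytes: K' = 0c 00 00 00 00 00.
XOR each byte with 0x36: 0c⊕36=3a, 00⊕36=36, 00⊕36=36, 00⊕36=36, 00⊕36=36, 00⊕36=36.

3a3636363636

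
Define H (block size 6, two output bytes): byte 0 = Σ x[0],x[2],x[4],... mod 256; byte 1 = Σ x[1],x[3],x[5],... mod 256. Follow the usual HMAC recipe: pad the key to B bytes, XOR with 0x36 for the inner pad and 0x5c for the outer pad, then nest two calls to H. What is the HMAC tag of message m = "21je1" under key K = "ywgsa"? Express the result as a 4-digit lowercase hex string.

6108

Key "ywgsa" = 79 77 67 73 61 is 5 bytes ≤ B = 6; zero-pad to 6 bytes: K' = 79 77 67 73 61 00.
K' ⊕ ipad = 4f 41 51 45 57 36.  K' ⊕ opad = 25 2b 3b 2f 3d 5c.
Inner input = (K'⊕ipad) ∥ m = 4f 41 51 45 57 36 ∥ 32 31 6a 65 31.
Inner hash: even-index sum = 452 mod 256 = 196; odd-index sum = 338 mod 256 = 82 → c4 52.
Outer input = (K'⊕opad) ∥ inner = 25 2b 3b 2f 3d 5c ∥ c4 52.
Outer hash (tag): even-index sum = 353 mod 256 = 97; odd-index sum = 264 mod 256 = 8 → 61 08.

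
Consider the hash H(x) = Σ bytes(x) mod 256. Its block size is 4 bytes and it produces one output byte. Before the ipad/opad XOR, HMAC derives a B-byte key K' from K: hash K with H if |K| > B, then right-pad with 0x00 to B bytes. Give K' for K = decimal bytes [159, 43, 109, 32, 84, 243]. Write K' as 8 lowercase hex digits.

|K| = 6 > B = 4, so first hash the key.
H(K): sum = 159+43+109+32+84+243 = 670; mod 256 = 158 → 9e.
Zero-pad H(K) = 9e to 4 bytes: K' = 9e 00 00 00.

9e000000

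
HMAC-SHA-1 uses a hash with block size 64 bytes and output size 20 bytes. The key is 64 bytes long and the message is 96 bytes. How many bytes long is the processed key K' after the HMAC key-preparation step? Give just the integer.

64

Key is 64 ≤ 64 bytes, zero-padded: |K'| = 64.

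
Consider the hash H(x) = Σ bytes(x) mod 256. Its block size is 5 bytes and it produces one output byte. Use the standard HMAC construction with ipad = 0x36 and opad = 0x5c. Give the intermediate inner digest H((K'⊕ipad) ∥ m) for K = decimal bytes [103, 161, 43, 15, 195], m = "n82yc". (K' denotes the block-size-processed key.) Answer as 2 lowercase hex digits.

Key decimal bytes [103, 161, 43, 15, 195] = 67 a1 2b 0f c3 is exactly B = 5 bytes: K' = 67 a1 2b 0f c3.
K' ⊕ ipad = 51 97 1d 39 f5.
Inner input = 51 97 1d 39 f5 ∥ 6e 38 32 79 63.
Inner hash: sum = 81+151+29+57+245+110+56+50+121+99 = 999; mod 256 = 231 → e7.

e7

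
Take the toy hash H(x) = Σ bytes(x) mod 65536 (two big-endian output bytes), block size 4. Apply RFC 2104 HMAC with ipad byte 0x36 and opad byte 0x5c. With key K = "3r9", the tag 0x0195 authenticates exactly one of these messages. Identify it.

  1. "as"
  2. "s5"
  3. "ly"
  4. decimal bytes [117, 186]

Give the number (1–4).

2

Key "3r9" = 33 72 39 is 3 bytes ≤ B = 4; zero-pad to 4 bytes: K' = 33 72 39 00.
K' ⊕ ipad = 05 44 0f 36; K' ⊕ opad = 6f 2e 65 5c.
m1: inner = H(05 44 0f 36 61 73) = 01 62; tag = H(6f 2e 65 5c 01 62) = 01c1
m2: inner = H(05 44 0f 36 73 35) = 01 36; tag = H(6f 2e 65 5c 01 36) = 0195 ← matches
m3: inner = H(05 44 0f 36 6c 79) = 01 73; tag = H(6f 2e 65 5c 01 73) = 01d2
m4: inner = H(05 44 0f 36 75 ba) = 01 bd; tag = H(6f 2e 65 5c 01 bd) = 021c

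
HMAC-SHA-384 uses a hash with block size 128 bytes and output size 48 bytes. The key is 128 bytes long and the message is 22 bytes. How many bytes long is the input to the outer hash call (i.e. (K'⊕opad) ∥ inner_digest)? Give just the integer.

Key is 128 ≤ 128 bytes, zero-padded: |K'| = 128.
Outer input = (K'⊕opad) ∥ H(inner) → 128 + 48 = 176 bytes.

176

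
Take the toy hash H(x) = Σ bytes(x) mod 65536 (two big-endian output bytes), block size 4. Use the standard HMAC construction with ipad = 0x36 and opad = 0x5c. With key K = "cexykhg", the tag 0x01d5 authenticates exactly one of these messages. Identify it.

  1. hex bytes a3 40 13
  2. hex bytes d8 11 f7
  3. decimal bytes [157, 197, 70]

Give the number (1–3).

Key "cexykhg" = 63 65 78 79 6b 68 67 is 7 bytes > B = 4, so hash it first: H(key) = 02 f3, then zero-pad to 4 bytes: K' = 02 f3 00 00.
K' ⊕ ipad = 34 c5 36 36; K' ⊕ opad = 5e af 5c 5c.
m1: inner = H(34 c5 36 36 a3 40 13) = 02 5b; tag = H(5e af 5c 5c 02 5b) = 0222
m2: inner = H(34 c5 36 36 d8 11 f7) = 03 45; tag = H(5e af 5c 5c 03 45) = 020d
m3: inner = H(34 c5 36 36 9d c5 46) = 03 0d; tag = H(5e af 5c 5c 03 0d) = 01d5 ← matches

3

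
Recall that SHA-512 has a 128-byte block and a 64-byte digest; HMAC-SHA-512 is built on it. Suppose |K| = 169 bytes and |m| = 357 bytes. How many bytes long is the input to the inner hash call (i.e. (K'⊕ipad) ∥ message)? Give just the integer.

485

Key is 169 > 128 bytes, so it is hashed to 64 bytes then zero-padded to 128: |K'| = 128.
Inner input = (K'⊕ipad) ∥ m → 128 + 357 = 485 bytes.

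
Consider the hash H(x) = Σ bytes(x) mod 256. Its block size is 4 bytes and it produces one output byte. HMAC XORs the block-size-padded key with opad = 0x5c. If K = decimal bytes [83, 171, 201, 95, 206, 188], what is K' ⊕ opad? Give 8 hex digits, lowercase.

Key decimal bytes [83, 171, 201, 95, 206, 188] = 53 ab c9 5f ce bc is 6 bytes > B = 4, so hash it first: H(key) = b0, then zero-pad to 4 bytes: K' = b0 00 00 00.
XOR each byte with 0x5c: b0⊕5c=ec, 00⊕5c=5c, 00⊕5c=5c, 00⊕5c=5c.

ec5c5c5c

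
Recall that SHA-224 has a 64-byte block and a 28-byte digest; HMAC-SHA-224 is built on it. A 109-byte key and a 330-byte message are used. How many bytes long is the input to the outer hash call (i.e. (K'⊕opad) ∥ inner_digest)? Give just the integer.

92

Key is 109 > 64 bytes, so it is hashed to 28 bytes then zero-padded to 64: |K'| = 64.
Outer input = (K'⊕opad) ∥ H(inner) → 64 + 28 = 92 bytes.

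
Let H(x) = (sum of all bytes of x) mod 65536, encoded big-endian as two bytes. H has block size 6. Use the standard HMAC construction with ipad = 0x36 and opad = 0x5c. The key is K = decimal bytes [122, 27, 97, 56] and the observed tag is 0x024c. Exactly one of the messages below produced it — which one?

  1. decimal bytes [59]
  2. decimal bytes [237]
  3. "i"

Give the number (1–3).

Key decimal bytes [122, 27, 97, 56] = 7a 1b 61 38 is 4 bytes ≤ B = 6; zero-pad to 6 bytes: K' = 7a 1b 61 38 00 00.
K' ⊕ ipad = 4c 2d 57 0e 36 36; K' ⊕ opad = 26 47 3d 64 5c 5c.
m1: inner = H(4c 2d 57 0e 36 36 3b) = 01 85; tag = H(26 47 3d 64 5c 5c 01 85) = 024c ← matches
m2: inner = H(4c 2d 57 0e 36 36 ed) = 02 37; tag = H(26 47 3d 64 5c 5c 02 37) = 01ff
m3: inner = H(4c 2d 57 0e 36 36 69) = 01 b3; tag = H(26 47 3d 64 5c 5c 01 b3) = 027a

1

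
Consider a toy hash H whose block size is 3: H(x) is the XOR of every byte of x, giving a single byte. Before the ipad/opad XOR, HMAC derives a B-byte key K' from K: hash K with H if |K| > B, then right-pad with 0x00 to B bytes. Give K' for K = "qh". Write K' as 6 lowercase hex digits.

Key "qh" = 71 68 is 2 bytes ≤ B = 3; zero-pad to 3 bytes: K' = 71 68 00.

716800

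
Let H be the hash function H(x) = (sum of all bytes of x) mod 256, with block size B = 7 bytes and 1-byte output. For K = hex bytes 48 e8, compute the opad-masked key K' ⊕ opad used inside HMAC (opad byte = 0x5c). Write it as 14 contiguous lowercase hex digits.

Key hex bytes 48 e8 is 2 bytes ≤ B = 7; zero-pad to 7 bytes: K' = 48 e8 00 00 00 00 00.
XOR each byte with 0x5c: 48⊕5c=14, e8⊕5c=b4, 00⊕5c=5c, 00⊕5c=5c, 00⊕5c=5c, 00⊕5c=5c, 00⊕5c=5c.

14b45c5c5c5c5c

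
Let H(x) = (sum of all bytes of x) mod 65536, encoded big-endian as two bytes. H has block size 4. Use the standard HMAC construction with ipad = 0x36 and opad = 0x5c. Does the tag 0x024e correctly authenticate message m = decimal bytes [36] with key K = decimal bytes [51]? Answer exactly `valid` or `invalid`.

valid

Key decimal bytes [51] = 33 is 1 byte ≤ B = 4; zero-pad to 4 bytes: K' = 33 00 00 00.
K' ⊕ ipad = 05 36 36 36; K' ⊕ opad = 6f 5c 5c 5c.
Inner hash: sum = 5+54+54+54+36 = 203 → 00 cb.
Outer hash (recomputed tag): sum = 111+92+92+92+0+203 = 590 → 02 4e.
Recomputed tag = 024e; claimed = 024e → match.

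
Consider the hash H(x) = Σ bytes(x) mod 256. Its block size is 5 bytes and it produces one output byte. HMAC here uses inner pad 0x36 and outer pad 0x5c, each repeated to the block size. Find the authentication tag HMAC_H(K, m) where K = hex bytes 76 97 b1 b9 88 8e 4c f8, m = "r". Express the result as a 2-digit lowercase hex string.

2e

Key hex bytes 76 97 b1 b9 88 8e 4c f8 is 8 bytes > B = 5, so hash it first: H(key) = d1, then zero-pad to 5 bytes: K' = d1 00 00 00 00.
K' ⊕ ipad = e7 36 36 36 36.  K' ⊕ opad = 8d 5c 5c 5c 5c.
Inner input = (K'⊕ipad) ∥ m = e7 36 36 36 36 ∥ 72.
Inner hash: sum = 231+54+54+54+54+114 = 561; mod 256 = 49 → 31.
Outer input = (K'⊕opad) ∥ inner = 8d 5c 5c 5c 5c ∥ 31.
Outer hash (tag): sum = 141+92+92+92+92+49 = 558; mod 256 = 46 → 2e.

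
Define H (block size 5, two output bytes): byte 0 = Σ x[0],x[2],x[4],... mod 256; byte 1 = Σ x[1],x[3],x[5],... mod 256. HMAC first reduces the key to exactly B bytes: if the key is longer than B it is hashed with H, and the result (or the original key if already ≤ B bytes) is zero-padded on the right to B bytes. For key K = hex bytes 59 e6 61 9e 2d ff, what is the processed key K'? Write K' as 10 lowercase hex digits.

e783000000

|K| = 6 > B = 5, so first hash the key.
H(K): even-index sum = 231 mod 256 = 231; odd-index sum = 643 mod 256 = 131 → e7 83.
Zero-pad H(K) = e7 83 to 5 bytes: K' = e7 83 00 00 00.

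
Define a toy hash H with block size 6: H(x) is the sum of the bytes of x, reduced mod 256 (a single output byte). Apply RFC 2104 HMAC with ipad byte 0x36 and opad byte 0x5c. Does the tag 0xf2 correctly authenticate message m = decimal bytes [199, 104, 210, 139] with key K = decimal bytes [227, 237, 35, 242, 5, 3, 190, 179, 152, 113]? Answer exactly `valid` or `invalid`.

valid

Key decimal bytes [227, 237, 35, 242, 5, 3, 190, 179, 152, 113] = e3 ed 23 f2 05 03 be b3 98 71 is 10 bytes > B = 6, so hash it first: H(key) = 67, then zero-pad to 6 bytes: K' = 67 00 00 00 00 00.
K' ⊕ ipad = 51 36 36 36 36 36; K' ⊕ opad = 3b 5c 5c 5c 5c 5c.
Inner hash: sum = 81+54+54+54+54+54+199+104+210+139 = 1003; mod 256 = 235 → eb.
Outer hash (recomputed tag): sum = 59+92+92+92+92+92+235 = 754; mod 256 = 242 → f2.
Recomputed tag = f2; claimed = f2 → match.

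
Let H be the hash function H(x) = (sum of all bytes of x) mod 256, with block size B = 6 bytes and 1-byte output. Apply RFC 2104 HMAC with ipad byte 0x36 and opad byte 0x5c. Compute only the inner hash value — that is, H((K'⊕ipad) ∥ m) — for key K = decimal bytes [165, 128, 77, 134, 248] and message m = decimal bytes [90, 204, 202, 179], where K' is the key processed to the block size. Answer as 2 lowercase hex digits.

Key decimal bytes [165, 128, 77, 134, 248] = a5 80 4d 86 f8 is 5 bytes ≤ B = 6; zero-pad to 6 bytes: K' = a5 80 4d 86 f8 00.
K' ⊕ ipad = 93 b6 7b b0 ce 36.
Inner input = 93 b6 7b b0 ce 36 ∥ 5a cc ca b3.
Inner hash: sum = 147+182+123+176+206+54+90+204+202+179 = 1563; mod 256 = 27 → 1b.

1b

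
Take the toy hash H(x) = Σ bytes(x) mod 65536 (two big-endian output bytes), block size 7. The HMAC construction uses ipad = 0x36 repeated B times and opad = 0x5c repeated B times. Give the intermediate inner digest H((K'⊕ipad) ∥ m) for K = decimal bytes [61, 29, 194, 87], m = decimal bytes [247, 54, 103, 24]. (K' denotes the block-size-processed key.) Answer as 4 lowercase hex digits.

Key decimal bytes [61, 29, 194, 87] = 3d 1d c2 57 is 4 bytes ≤ B = 7; zero-pad to 7 bytes: K' = 3d 1d c2 57 00 00 00.
K' ⊕ ipad = 0b 2b f4 61 36 36 36.
Inner input = 0b 2b f4 61 36 36 36 ∥ f7 36 67 18.
Inner hash: sum = 11+43+244+97+54+54+54+247+54+103+24 = 985 → 03 d9.

03d9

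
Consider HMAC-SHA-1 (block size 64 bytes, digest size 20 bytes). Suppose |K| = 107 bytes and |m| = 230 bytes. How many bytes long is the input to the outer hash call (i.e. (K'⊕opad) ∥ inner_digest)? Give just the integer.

Key is 107 > 64 bytes, so it is hashed to 20 bytes then zero-padded to 64: |K'| = 64.
Outer input = (K'⊕opad) ∥ H(inner) → 64 + 20 = 84 bytes.

84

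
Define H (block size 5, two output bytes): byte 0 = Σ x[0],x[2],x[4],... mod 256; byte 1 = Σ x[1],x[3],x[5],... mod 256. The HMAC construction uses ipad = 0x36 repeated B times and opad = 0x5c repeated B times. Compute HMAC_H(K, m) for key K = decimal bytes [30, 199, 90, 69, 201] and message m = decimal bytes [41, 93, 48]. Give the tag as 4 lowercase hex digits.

Key decimal bytes [30, 199, 90, 69, 201] = 1e c7 5a 45 c9 is exactly B = 5 bytes: K' = 1e c7 5a 45 c9.
K' ⊕ ipad = 28 f1 6c 73 ff.  K' ⊕ opad = 42 9b 06 19 95.
Inner input = (K'⊕ipad) ∥ m = 28 f1 6c 73 ff ∥ 29 5d 30.
Inner hash: even-index sum = 496 mod 256 = 240; odd-index sum = 445 mod 256 = 189 → f0 bd.
Outer input = (K'⊕opad) ∥ inner = 42 9b 06 19 95 ∥ f0 bd.
Outer hash (tag): even-index sum = 410 mod 256 = 154; odd-index sum = 420 mod 256 = 164 → 9a a4.

9aa4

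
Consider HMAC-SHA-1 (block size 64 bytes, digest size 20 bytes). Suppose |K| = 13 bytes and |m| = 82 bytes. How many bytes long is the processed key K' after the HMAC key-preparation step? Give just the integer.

Key is 13 ≤ 64 bytes, zero-padded: |K'| = 64.

64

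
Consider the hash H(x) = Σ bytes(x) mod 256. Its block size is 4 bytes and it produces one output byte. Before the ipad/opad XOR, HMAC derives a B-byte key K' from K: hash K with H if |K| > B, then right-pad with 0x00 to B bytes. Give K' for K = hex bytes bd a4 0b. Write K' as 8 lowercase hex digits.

Key hex bytes bd a4 0b is 3 bytes ≤ B = 4; zero-pad to 4 bytes: K' = bd a4 0b 00.

bda40b00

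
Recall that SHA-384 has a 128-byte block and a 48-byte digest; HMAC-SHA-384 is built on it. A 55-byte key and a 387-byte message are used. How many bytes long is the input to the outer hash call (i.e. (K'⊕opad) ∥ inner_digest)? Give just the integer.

176

Key is 55 ≤ 128 bytes, zero-padded: |K'| = 128.
Outer input = (K'⊕opad) ∥ H(inner) → 128 + 48 = 176 bytes.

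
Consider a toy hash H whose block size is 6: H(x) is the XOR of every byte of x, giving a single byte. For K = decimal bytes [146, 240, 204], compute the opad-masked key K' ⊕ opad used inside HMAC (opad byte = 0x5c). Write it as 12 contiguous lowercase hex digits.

Key decimal bytes [146, 240, 204] = 92 f0 cc is 3 bytes ≤ B = 6; zero-pad to 6 bytes: K' = 92 f0 cc 00 00 00.
XOR each byte with 0x5c: 92⊕5c=ce, f0⊕5c=ac, cc⊕5c=90, 00⊕5c=5c, 00⊕5c=5c, 00⊕5c=5c.

ceac905c5c5c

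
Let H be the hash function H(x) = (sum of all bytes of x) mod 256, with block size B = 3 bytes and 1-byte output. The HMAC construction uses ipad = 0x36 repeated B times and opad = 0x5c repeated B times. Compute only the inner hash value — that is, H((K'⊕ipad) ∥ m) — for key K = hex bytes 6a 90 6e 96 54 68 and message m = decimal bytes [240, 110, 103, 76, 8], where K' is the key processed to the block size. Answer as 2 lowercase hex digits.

11

Key hex bytes 6a 90 6e 96 54 68 is 6 bytes > B = 3, so hash it first: H(key) = ba, then zero-pad to 3 bytes: K' = ba 00 00.
K' ⊕ ipad = 8c 36 36.
Inner input = 8c 36 36 ∥ f0 6e 67 4c 08.
Inner hash: sum = 140+54+54+240+110+103+76+8 = 785; mod 256 = 17 → 11.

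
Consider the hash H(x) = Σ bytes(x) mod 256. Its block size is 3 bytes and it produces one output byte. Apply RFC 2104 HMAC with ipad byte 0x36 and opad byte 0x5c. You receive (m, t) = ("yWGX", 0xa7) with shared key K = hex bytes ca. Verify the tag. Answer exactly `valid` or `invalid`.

invalid

Key hex bytes ca is 1 byte ≤ B = 3; zero-pad to 3 bytes: K' = ca 00 00.
K' ⊕ ipad = fc 36 36; K' ⊕ opad = 96 5c 5c.
Inner hash: sum = 252+54+54+121+87+71+88 = 727; mod 256 = 215 → d7.
Outer hash (recomputed tag): sum = 150+92+92+215 = 549; mod 256 = 37 → 25.
Recomputed tag = 25; claimed = a7 → mismatch.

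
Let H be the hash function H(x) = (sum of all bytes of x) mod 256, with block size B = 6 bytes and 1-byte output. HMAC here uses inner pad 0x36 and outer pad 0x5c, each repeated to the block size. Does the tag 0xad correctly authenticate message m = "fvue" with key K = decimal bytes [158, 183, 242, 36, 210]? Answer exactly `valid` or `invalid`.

Key decimal bytes [158, 183, 242, 36, 210] = 9e b7 f2 24 d2 is 5 bytes ≤ B = 6; zero-pad to 6 bytes: K' = 9e b7 f2 24 d2 00.
K' ⊕ ipad = a8 81 c4 12 e4 36; K' ⊕ opad = c2 eb ae 78 8e 5c.
Inner hash: sum = 168+129+196+18+228+54+102+118+117+101 = 1231; mod 256 = 207 → cf.
Outer hash (recomputed tag): sum = 194+235+174+120+142+92+207 = 1164; mod 256 = 140 → 8c.
Recomputed tag = 8c; claimed = ad → mismatch.

invalid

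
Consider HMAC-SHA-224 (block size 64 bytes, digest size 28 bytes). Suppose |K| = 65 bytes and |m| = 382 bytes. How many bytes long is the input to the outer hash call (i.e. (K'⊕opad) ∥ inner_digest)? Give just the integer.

92

Key is 65 > 64 bytes, so it is hashed to 28 bytes then zero-padded to 64: |K'| = 64.
Outer input = (K'⊕opad) ∥ H(inner) → 64 + 28 = 92 bytes.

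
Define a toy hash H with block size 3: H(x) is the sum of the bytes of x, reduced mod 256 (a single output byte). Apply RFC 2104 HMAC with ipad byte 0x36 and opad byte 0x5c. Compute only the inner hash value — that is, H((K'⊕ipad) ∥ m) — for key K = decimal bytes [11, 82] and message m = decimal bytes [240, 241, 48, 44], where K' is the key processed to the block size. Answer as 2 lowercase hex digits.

Key decimal bytes [11, 82] = 0b 52 is 2 bytes ≤ B = 3; zero-pad to 3 bytes: K' = 0b 52 00.
K' ⊕ ipad = 3d 64 36.
Inner input = 3d 64 36 ∥ f0 f1 30 2c.
Inner hash: sum = 61+100+54+240+241+48+44 = 788; mod 256 = 20 → 14.

14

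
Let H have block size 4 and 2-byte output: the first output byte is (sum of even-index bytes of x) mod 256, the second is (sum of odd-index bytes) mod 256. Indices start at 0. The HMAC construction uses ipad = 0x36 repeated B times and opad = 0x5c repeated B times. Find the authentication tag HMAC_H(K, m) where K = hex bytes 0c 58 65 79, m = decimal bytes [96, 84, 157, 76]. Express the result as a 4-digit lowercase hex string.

1386

Key hex bytes 0c 58 65 79 is exactly B = 4 bytes: K' = 0c 58 65 79.
K' ⊕ ipad = 3a 6e 53 4f.  K' ⊕ opad = 50 04 39 25.
Inner input = (K'⊕ipad) ∥ m = 3a 6e 53 4f ∥ 60 54 9d 4c.
Inner hash: even-index sum = 394 mod 256 = 138; odd-index sum = 349 mod 256 = 93 → 8a 5d.
Outer input = (K'⊕opad) ∥ inner = 50 04 39 25 ∥ 8a 5d.
Outer hash (tag): even-index sum = 275 mod 256 = 19; odd-index sum = 134 mod 256 = 134 → 13 86.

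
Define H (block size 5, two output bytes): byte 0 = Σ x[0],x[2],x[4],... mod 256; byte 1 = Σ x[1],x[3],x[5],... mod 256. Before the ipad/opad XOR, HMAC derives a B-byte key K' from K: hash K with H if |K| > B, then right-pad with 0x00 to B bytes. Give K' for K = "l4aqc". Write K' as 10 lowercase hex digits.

6c34617163

Key "l4aqc" = 6c 34 61 71 63 is exactly B = 5 bytes: K' = 6c 34 61 71 63.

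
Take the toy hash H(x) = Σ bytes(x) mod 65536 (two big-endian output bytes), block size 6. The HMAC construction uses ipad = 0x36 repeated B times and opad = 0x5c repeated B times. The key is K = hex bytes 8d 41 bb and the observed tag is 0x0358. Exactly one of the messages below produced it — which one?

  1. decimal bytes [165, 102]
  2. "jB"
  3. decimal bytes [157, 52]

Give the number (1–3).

Key hex bytes 8d 41 bb is 3 bytes ≤ B = 6; zero-pad to 6 bytes: K' = 8d 41 bb 00 00 00.
K' ⊕ ipad = bb 77 8d 36 36 36; K' ⊕ opad = d1 1d e7 5c 5c 5c.
m1: inner = H(bb 77 8d 36 36 36 a5 66) = 03 6c; tag = H(d1 1d e7 5c 5c 5c 03 6c) = 0358 ← matches
m2: inner = H(bb 77 8d 36 36 36 6a 42) = 03 0d; tag = H(d1 1d e7 5c 5c 5c 03 0d) = 02f9
m3: inner = H(bb 77 8d 36 36 36 9d 34) = 03 32; tag = H(d1 1d e7 5c 5c 5c 03 32) = 031e

1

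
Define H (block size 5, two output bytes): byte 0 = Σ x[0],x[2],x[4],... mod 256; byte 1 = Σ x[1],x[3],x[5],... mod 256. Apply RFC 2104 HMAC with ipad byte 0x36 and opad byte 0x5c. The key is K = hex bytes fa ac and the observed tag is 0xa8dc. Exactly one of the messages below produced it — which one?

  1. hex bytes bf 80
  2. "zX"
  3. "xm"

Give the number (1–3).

Key hex bytes fa ac is 2 bytes ≤ B = 5; zero-pad to 5 bytes: K' = fa ac 00 00 00.
K' ⊕ ipad = cc 9a 36 36 36; K' ⊕ opad = a6 f0 5c 5c 5c.
m1: inner = H(cc 9a 36 36 36 bf 80) = b8 8f; tag = H(a6 f0 5c 5c 5c b8 8f) = ed04
m2: inner = H(cc 9a 36 36 36 7a 58) = 90 4a; tag = H(a6 f0 5c 5c 5c 90 4a) = a8dc ← matches
m3: inner = H(cc 9a 36 36 36 78 6d) = a5 48; tag = H(a6 f0 5c 5c 5c a5 48) = a6f1

2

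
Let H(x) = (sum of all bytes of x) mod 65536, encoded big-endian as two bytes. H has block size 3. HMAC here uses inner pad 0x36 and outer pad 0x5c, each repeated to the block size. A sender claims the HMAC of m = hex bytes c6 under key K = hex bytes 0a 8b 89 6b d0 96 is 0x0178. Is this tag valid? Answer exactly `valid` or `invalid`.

Key hex bytes 0a 8b 89 6b d0 96 is 6 bytes > B = 3, so hash it first: H(key) = 02 ef, then zero-pad to 3 bytes: K' = 02 ef 00.
K' ⊕ ipad = 34 d9 36; K' ⊕ opad = 5e b3 5c.
Inner hash: sum = 52+217+54+198 = 521 → 02 09.
Outer hash (recomputed tag): sum = 94+179+92+2+9 = 376 → 01 78.
Recomputed tag = 0178; claimed = 0178 → match.

valid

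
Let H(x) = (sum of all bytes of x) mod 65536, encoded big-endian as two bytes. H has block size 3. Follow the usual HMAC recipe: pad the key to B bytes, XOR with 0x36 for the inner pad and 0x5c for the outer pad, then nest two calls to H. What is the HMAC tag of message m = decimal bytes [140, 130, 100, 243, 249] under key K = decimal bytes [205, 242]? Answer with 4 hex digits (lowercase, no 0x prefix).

Key decimal bytes [205, 242] = cd f2 is 2 bytes ≤ B = 3; zero-pad to 3 bytes: K' = cd f2 00.
K' ⊕ ipad = fb c4 36.  K' ⊕ opad = 91 ae 5c.
Inner input = (K'⊕ipad) ∥ m = fb c4 36 ∥ 8c 82 64 f3 f9.
Inner hash: sum = 251+196+54+140+130+100+243+249 = 1363 → 05 53.
Outer input = (K'⊕opad) ∥ inner = 91 ae 5c ∥ 05 53.
Outer hash (tag): sum = 145+174+92+5+83 = 499 → 01 f3.

01f3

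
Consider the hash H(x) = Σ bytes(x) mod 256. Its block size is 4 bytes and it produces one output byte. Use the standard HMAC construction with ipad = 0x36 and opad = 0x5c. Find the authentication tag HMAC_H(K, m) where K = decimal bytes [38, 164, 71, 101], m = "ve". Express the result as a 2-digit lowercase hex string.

07

Key decimal bytes [38, 164, 71, 101] = 26 a4 47 65 is exactly B = 4 bytes: K' = 26 a4 47 65.
K' ⊕ ipad = 10 92 71 53.  K' ⊕ opad = 7a f8 1b 39.
Inner input = (K'⊕ipad) ∥ m = 10 92 71 53 ∥ 76 65.
Inner hash: sum = 16+146+113+83+118+101 = 577; mod 256 = 65 → 41.
Outer input = (K'⊕opad) ∥ inner = 7a f8 1b 39 ∥ 41.
Outer hash (tag): sum = 122+248+27+57+65 = 519; mod 256 = 7 → 07.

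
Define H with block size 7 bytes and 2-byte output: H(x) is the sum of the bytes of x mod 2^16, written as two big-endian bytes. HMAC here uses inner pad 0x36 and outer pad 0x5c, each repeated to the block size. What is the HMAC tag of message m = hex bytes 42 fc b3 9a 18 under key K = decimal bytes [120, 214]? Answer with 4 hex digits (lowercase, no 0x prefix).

Key decimal bytes [120, 214] = 78 d6 is 2 bytes ≤ B = 7; zero-pad to 7 bytes: K' = 78 d6 00 00 00 00 00.
K' ⊕ ipad = 4e e0 36 36 36 36 36.  K' ⊕ opad = 24 8a 5c 5c 5c 5c 5c.
Inner input = (K'⊕ipad) ∥ m = 4e e0 36 36 36 36 36 ∥ 42 fc b3 9a 18.
Inner hash: sum = 78+224+54+54+54+54+54+66+252+179+154+24 = 1247 → 04 df.
Outer input = (K'⊕opad) ∥ inner = 24 8a 5c 5c 5c 5c 5c ∥ 04 df.
Outer hash (tag): sum = 36+138+92+92+92+92+92+4+223 = 861 → 03 5d.

035d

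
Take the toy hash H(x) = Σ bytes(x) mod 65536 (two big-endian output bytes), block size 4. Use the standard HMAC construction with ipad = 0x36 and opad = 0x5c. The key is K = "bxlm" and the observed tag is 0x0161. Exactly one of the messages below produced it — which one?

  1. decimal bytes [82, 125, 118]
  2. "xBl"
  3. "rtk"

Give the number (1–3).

1

Key "bxlm" = 62 78 6c 6d is exactly B = 4 bytes: K' = 62 78 6c 6d.
K' ⊕ ipad = 54 4e 5a 5b; K' ⊕ opad = 3e 24 30 31.
m1: inner = H(54 4e 5a 5b 52 7d 76) = 02 9c; tag = H(3e 24 30 31 02 9c) = 0161 ← matches
m2: inner = H(54 4e 5a 5b 78 42 6c) = 02 7d; tag = H(3e 24 30 31 02 7d) = 0142
m3: inner = H(54 4e 5a 5b 72 74 6b) = 02 a8; tag = H(3e 24 30 31 02 a8) = 016d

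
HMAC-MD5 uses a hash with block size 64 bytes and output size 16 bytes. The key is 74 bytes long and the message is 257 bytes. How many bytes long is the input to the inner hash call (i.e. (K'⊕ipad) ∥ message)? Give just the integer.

Key is 74 > 64 bytes, so it is hashed to 16 bytes then zero-padded to 64: |K'| = 64.
Inner input = (K'⊕ipad) ∥ m → 64 + 257 = 321 bytes.

321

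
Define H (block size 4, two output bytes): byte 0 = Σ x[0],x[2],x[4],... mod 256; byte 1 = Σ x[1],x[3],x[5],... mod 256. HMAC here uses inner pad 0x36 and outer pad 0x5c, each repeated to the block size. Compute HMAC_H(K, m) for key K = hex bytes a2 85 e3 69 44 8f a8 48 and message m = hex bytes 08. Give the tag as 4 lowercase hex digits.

Key hex bytes a2 85 e3 69 44 8f a8 48 is 8 bytes > B = 4, so hash it first: H(key) = 71 c5, then zero-pad to 4 bytes: K' = 71 c5 00 00.
K' ⊕ ipad = 47 f3 36 36.  K' ⊕ opad = 2d 99 5c 5c.
Inner input = (K'⊕ipad) ∥ m = 47 f3 36 36 ∥ 08.
Inner hash: even-index sum = 133 mod 256 = 133; odd-index sum = 297 mod 256 = 41 → 85 29.
Outer input = (K'⊕opad) ∥ inner = 2d 99 5c 5c ∥ 85 29.
Outer hash (tag): even-index sum = 270 mod 256 = 14; odd-index sum = 286 mod 256 = 30 → 0e 1e.

0e1e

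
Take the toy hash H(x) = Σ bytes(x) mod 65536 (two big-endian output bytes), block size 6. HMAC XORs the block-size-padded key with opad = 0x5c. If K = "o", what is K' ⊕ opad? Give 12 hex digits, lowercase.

335c5c5c5c5c

Key "o" = 6f is 1 byte ≤ B = 6; zero-pad to 6 bytes: K' = 6f 00 00 00 00 00.
XOR each byte with 0x5c: 6f⊕5c=33, 00⊕5c=5c, 00⊕5c=5c, 00⊕5c=5c, 00⊕5c=5c, 00⊕5c=5c.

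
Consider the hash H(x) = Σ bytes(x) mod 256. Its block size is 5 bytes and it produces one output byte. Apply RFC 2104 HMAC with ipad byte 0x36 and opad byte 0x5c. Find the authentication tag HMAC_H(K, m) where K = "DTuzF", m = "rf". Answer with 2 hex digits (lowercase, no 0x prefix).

Key "DTuzF" = 44 54 75 7a 46 is exactly B = 5 bytes: K' = 44 54 75 7a 46.
K' ⊕ ipad = 72 62 43 4c 70.  K' ⊕ opad = 18 08 29 26 1a.
Inner input = (K'⊕ipad) ∥ m = 72 62 43 4c 70 ∥ 72 66.
Inner hash: sum = 114+98+67+76+112+114+102 = 683; mod 256 = 171 → ab.
Outer input = (K'⊕opad) ∥ inner = 18 08 29 26 1a ∥ ab.
Outer hash (tag): sum = 24+8+41+38+26+171 = 308; mod 256 = 52 → 34.

34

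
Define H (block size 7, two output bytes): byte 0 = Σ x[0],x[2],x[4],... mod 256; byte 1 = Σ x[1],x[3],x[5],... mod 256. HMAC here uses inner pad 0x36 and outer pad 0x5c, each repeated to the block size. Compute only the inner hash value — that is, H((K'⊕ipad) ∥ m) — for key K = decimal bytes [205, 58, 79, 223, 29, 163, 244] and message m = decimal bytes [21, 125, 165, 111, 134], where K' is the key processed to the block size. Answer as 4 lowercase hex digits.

4dca

Key decimal bytes [205, 58, 79, 223, 29, 163, 244] = cd 3a 4f df 1d a3 f4 is exactly B = 7 bytes: K' = cd 3a 4f df 1d a3 f4.
K' ⊕ ipad = fb 0c 79 e9 2b 95 c2.
Inner input = fb 0c 79 e9 2b 95 c2 ∥ 15 7d a5 6f 86.
Inner hash: even-index sum = 845 mod 256 = 77; odd-index sum = 714 mod 256 = 202 → 4d ca.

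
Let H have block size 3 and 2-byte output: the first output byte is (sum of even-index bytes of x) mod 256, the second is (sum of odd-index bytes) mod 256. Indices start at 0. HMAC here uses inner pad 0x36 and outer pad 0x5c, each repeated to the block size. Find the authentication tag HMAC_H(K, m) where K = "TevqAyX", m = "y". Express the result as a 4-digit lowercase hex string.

Key "TevqAyX" = 54 65 76 71 41 79 58 is 7 bytes > B = 3, so hash it first: H(key) = 63 4f, then zero-pad to 3 bytes: K' = 63 4f 00.
K' ⊕ ipad = 55 79 36.  K' ⊕ opad = 3f 13 5c.
Inner input = (K'⊕ipad) ∥ m = 55 79 36 ∥ 79.
Inner hash: even-index sum = 139 mod 256 = 139; odd-index sum = 242 mod 256 = 242 → 8b f2.
Outer input = (K'⊕opad) ∥ inner = 3f 13 5c ∥ 8b f2.
Outer hash (tag): even-index sum = 397 mod 256 = 141; odd-index sum = 158 mod 256 = 158 → 8d 9e.

8d9e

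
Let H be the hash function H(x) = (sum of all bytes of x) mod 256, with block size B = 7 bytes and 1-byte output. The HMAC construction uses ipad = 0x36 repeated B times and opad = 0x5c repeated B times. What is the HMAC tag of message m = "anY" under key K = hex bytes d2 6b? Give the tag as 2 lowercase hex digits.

Key hex bytes d2 6b is 2 bytes ≤ B = 7; zero-pad to 7 bytes: K' = d2 6b 00 00 00 00 00.
K' ⊕ ipad = e4 5d 36 36 36 36 36.  K' ⊕ opad = 8e 37 5c 5c 5c 5c 5c.
Inner input = (K'⊕ipad) ∥ m = e4 5d 36 36 36 36 36 ∥ 61 6e 59.
Inner hash: sum = 228+93+54+54+54+54+54+97+110+89 = 887; mod 256 = 119 → 77.
Outer input = (K'⊕opad) ∥ inner = 8e 37 5c 5c 5c 5c 5c ∥ 77.
Outer hash (tag): sum = 142+55+92+92+92+92+92+119 = 776; mod 256 = 8 → 08.

08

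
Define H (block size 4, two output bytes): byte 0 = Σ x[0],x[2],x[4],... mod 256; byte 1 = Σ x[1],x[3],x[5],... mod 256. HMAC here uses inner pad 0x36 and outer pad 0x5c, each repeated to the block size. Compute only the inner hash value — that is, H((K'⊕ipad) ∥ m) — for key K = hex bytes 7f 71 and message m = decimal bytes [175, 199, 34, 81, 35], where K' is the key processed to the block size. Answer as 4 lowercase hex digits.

Key hex bytes 7f 71 is 2 bytes ≤ B = 4; zero-pad to 4 bytes: K' = 7f 71 00 00.
K' ⊕ ipad = 49 47 36 36.
Inner input = 49 47 36 36 ∥ af c7 22 51 23.
Inner hash: even-index sum = 371 mod 256 = 115; odd-index sum = 405 mod 256 = 149 → 73 95.

7395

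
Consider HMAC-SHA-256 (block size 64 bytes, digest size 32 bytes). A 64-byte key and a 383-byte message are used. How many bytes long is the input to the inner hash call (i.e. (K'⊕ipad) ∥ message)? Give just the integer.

Key is 64 ≤ 64 bytes, zero-padded: |K'| = 64.
Inner input = (K'⊕ipad) ∥ m → 64 + 383 = 447 bytes.

447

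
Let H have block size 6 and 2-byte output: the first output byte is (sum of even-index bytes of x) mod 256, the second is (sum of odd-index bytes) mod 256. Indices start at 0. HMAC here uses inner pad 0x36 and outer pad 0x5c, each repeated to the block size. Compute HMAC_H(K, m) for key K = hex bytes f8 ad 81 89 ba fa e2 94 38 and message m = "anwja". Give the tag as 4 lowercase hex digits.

Key hex bytes f8 ad 81 89 ba fa e2 94 38 is 9 bytes > B = 6, so hash it first: H(key) = 4d c4, then zero-pad to 6 bytes: K' = 4d c4 00 00 00 00.
K' ⊕ ipad = 7b f2 36 36 36 36.  K' ⊕ opad = 11 98 5c 5c 5c 5c.
Inner input = (K'⊕ipad) ∥ m = 7b f2 36 36 36 36 ∥ 61 6e 77 6a 61.
Inner hash: even-index sum = 544 mod 256 = 32; odd-index sum = 566 mod 256 = 54 → 20 36.
Outer input = (K'⊕opad) ∥ inner = 11 98 5c 5c 5c 5c ∥ 20 36.
Outer hash (tag): even-index sum = 233 mod 256 = 233; odd-index sum = 390 mod 256 = 134 → e9 86.

e986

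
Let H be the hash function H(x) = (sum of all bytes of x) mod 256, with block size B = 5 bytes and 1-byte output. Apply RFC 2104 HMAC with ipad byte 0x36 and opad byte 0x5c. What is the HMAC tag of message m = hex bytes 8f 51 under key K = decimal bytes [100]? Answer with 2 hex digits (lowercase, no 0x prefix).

Key decimal bytes [100] = 64 is 1 byte ≤ B = 5; zero-pad to 5 bytes: K' = 64 00 00 00 00.
K' ⊕ ipad = 52 36 36 36 36.  K' ⊕ opad = 38 5c 5c 5c 5c.
Inner input = (K'⊕ipad) ∥ m = 52 36 36 36 36 ∥ 8f 51.
Inner hash: sum = 82+54+54+54+54+143+81 = 522; mod 256 = 10 → 0a.
Outer input = (K'⊕opad) ∥ inner = 38 5c 5c 5c 5c ∥ 0a.
Outer hash (tag): sum = 56+92+92+92+92+10 = 434; mod 256 = 178 → b2.

b2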